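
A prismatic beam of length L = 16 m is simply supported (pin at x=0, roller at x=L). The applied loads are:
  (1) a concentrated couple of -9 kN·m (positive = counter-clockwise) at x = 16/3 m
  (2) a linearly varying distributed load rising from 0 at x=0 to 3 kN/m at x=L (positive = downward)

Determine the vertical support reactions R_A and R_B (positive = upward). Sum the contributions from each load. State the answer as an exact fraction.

Load 1 — applied couple M₀=-9 kN·m at a=16/3 m (b=L-a=32/3):
  R_A = M₀/L = (-9)/16 = -9/16 kN
  R_B = -M₀/L = -(-9)/16 = 9/16 kN
Load 2 — triangular load w₀=3 kN/m (0→w₀ over full span):
  R_A = w₀L/6 = 3·16/6 = 8 kN
  R_B = w₀L/3 = 3·16/3 = 16 kN
Superposition: R_A = 119/16 kN, R_B = 265/16 kN

R_A = 119/16 kN, R_B = 265/16 kN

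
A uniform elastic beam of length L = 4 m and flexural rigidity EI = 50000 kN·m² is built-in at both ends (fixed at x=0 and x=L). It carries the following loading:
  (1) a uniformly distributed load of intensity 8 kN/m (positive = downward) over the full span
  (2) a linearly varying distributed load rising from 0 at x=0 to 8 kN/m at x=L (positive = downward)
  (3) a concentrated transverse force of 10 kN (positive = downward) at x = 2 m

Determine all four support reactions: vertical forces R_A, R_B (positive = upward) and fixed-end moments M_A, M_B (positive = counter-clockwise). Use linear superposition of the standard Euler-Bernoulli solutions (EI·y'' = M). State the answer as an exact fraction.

R_A = 129/5 kN, M_A = 299/15 kN·m, R_B = 161/5 kN, M_B = -331/15 kN·m

Load 1 — uniform load w=8 kN/m over full span:
  R_A = wL/2 = 8·4/2 = 16 kN
  M_A = wL²/12 = 8·4²/12 = 32/3 kN·m
  R_B = wL/2 = 8·4/2 = 16 kN
  M_B = -wL²/12 = -8·4²/12 = -32/3 kN·m
Load 2 — triangular load w₀=8 kN/m (0→w₀ over full span):
  R_A = 3w₀L/20 = 3·8·4/20 = 24/5 kN
  M_A = w₀L²/30 = 8·4²/30 = 64/15 kN·m
  R_B = 7w₀L/20 = 7·8·4/20 = 56/5 kN
  M_B = -w₀L²/20 = -8·4²/20 = -32/5 kN·m
Load 3 — point force P=10 kN at a=2 m (b=L-a=2):
  R_A = Pb²(3a+b)/L³ = 10·2²·(3·2+2)/4³ = 5 kN
  M_A = Pab²/L² = 10·2·2²/4² = 5 kN·m
  R_B = Pa²(a+3b)/L³ = 10·2²·(2+3·2)/4³ = 5 kN
  M_B = -Pa²b/L² = -10·2²·2/4² = -5 kN·m
Superposition: R_A = 129/5 kN, M_A = 299/15 kN·m, R_B = 161/5 kN, M_B = -331/15 kN·m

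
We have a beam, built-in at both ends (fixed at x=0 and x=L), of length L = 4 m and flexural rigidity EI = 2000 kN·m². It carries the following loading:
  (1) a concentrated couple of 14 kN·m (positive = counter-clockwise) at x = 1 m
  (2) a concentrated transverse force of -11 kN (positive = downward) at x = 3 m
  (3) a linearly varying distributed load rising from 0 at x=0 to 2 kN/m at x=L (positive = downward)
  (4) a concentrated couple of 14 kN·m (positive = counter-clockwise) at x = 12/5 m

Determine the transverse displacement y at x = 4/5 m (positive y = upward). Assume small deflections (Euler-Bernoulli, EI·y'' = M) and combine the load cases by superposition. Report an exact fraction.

y(4/5) = 41767/187500000 m

Load 1 — applied couple M₀=14 kN·m at a=1 m (b=L-a=3):
  y_1 = (R_Ax³/6 - M_Ax²/2)/EI  [x≤a] with R_A=63/16, M_A=-21/8 = ((63/16)·(4/5)³/6 - (-21/8)·(4/5)²/2)/2000 = 147/250000 m
Load 2 — point force P=-11 kN at a=3 m (b=L-a=1):
  y_2 = -Pb²x²(3aL-(3a+b)x)/(6L³EI)  [x≤a] = -(-11)·1²·(4/5)²·(3·3·4-(3·3+1)·(4/5))/(6·4³·2000) = 77/300000 m
Load 3 — triangular load w₀=2 kN/m (0→w₀ over full span):
  y_3 = -w₀x²(L-x)²(x+2L)/(120LEI) = -2·(4/5)²·(4-(4/5))²·((4/5)+2·4)/(120·4·2000) = -704/5859375 m
Load 4 — applied couple M₀=14 kN·m at a=12/5 m (b=L-a=8/5):
  y_4 = (R_Ax³/6 - M_Ax²/2)/EI  [x≤a] with R_A=126/25, M_A=112/25 = ((126/25)·(4/5)³/6 - (112/25)·(4/5)²/2)/2000 = -196/390625 m
Superposition: y = Σ y_i = 41767/187500000 m ≈ 0.000223 m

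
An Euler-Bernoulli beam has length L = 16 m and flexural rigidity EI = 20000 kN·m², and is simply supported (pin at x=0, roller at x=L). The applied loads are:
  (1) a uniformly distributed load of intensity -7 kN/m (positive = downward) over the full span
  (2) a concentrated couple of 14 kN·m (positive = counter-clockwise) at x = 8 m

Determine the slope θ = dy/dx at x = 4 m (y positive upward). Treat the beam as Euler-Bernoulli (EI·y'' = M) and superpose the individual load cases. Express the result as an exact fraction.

Load 1 — uniform load w=-7 kN/m over full span:
  θ_1 = -w(L³-6Lx²+4x³)/(24EI) = -(-7)·(16³-6·16·4²+4·4³)/(24·20000) = 77/1875 rad
Load 2 — applied couple M₀=14 kN·m at a=8 m (b=L-a=8):
  θ_2 = (M₀x²/(2L)+C₁)/EI  [x≤a] with C₁=M₀(3b²-L²)/(6L)=-28/3 = (14·4²/(2·16)+(-28/3))/20000 = -7/60000 rad
Superposition: θ = Σ θ_i = 819/20000 rad ≈ 0.040950 rad

θ(4) = 819/20000 rad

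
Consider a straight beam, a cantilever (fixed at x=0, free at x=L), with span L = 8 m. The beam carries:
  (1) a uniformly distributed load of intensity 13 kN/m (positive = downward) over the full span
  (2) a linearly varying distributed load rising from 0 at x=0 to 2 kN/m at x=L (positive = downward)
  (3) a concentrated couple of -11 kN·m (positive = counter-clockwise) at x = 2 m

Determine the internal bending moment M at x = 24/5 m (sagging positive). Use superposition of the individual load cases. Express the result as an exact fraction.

M(24/5) = -28288/375 kN·m

Load 1 — uniform load w=13 kN/m over full span:
  M_1 = -w(L-x)²/2 = -13·(8-(24/5))²/2 = -1664/25 kN·m
Load 2 — triangular load w₀=2 kN/m (0→w₀ over full span):
  M_2 = w₀Lx/2 - w₀L²/3 - w₀x³/(6L) = 2·8·(24/5)/2 - 2·8²/3 - 2·(24/5)³/(6·8) = -3328/375 kN·m
Load 3 — applied couple M₀=-11 kN·m at a=2 m (b=L-a=6):
  M_3 = 0  [x>a] = 0 kN·m
Superposition: M = Σ M_i = -28288/375 kN·m ≈ -75.434667 kN·m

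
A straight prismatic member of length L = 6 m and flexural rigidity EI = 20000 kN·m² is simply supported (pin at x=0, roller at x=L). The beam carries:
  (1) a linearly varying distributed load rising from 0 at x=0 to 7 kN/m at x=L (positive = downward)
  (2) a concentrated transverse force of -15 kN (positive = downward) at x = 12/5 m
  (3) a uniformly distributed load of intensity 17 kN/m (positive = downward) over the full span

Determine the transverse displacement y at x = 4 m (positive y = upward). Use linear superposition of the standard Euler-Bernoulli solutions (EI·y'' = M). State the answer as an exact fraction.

Load 1 — triangular load w₀=7 kN/m (0→w₀ over full span):
  y_1 = -w₀x(7L⁴-10L²x²+3x⁴)/(360LEI) = -7·4·(7·6⁴-10·6²·4²+3·4⁴)/(360·6·20000) = -119/45000 m
Load 2 — point force P=-15 kN at a=12/5 m (b=L-a=18/5):
  y_2 = -Pa(L-x)(2Lx-a²-x²)/(6LEI)  [x>a] = -(-15)·(12/5)·(6-4)·(2·6·4-(12/5)²-4²)/(6·6·20000) = 41/15625 m
Load 3 — uniform load w=17 kN/m over full span:
  y_3 = -wx(L³-2Lx²+x³)/(24EI) = -17·4·(6³-2·6·4²+4³)/(24·20000) = -187/15000 m
Superposition: y = Σ y_i = -1756/140625 m ≈ -0.012487 m

y(4) = -1756/140625 m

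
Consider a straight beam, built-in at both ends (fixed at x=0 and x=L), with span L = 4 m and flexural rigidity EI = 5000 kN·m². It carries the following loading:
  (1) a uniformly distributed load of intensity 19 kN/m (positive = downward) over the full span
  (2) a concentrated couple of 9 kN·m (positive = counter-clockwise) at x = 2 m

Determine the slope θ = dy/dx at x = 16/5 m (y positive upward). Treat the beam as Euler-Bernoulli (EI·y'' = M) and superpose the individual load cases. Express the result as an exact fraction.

θ(16/5) = 563/312500 rad

Load 1 — uniform load w=19 kN/m over full span:
  θ_1 = -wx(L-x)(L-2x)/(12EI) = -19·(16/5)·(4-(16/5))·(4-2·(16/5))/(12·5000) = 152/78125 rad
Load 2 — applied couple M₀=9 kN·m at a=2 m (b=L-a=2):
  θ_2 = (R_Ax²/2 - M_Ax - M₀(x-a))/EI  [x>a] with R_A=27/8, M_A=9/4 = ((27/8)·(16/5)²/2 - (9/4)·(16/5) - 9·((16/5)-2))/5000 = -9/62500 rad
Superposition: θ = Σ θ_i = 563/312500 rad ≈ 0.001802 rad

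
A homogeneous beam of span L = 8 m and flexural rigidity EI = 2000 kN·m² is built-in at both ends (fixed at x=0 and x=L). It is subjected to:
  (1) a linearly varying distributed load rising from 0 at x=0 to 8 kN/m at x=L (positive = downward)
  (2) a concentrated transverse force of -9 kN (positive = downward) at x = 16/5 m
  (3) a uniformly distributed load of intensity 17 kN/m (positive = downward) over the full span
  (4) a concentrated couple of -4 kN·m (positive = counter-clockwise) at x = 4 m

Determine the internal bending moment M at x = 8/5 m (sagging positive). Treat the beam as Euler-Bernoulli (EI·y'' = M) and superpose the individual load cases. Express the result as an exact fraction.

Load 1 — triangular load w₀=8 kN/m (0→w₀ over full span):
  M_1 = 3w₀Lx/20 - w₀L²/30 - w₀x³/(6L) = 3·8·8·(8/5)/20 - 8·8²/30 - 8·(8/5)³/(6·8) = -896/375 kN·m
Load 2 — point force P=-9 kN at a=16/5 m (b=L-a=24/5):
  M_2 = Pb²(3a+b)x/L³ - Pab²/L²  [x≤a] = (-9)·(24/5)²·(3·(16/5)+(24/5))·(8/5)/8³ - (-9)·(16/5)·(24/5)²/8² = 648/625 kN·m
Load 3 — uniform load w=17 kN/m over full span:
  M_3 = wLx/2 - wL²/12 - wx²/2 = 17·8·(8/5)/2 - 17·8²/12 - 17·(8/5)²/2 = -272/75 kN·m
Load 4 — applied couple M₀=-4 kN·m at a=4 m (b=L-a=4):
  M_4 = R_Ax - M_A  [x≤a] with R_A=-3/4, M_A=-1 = (-3/4)·(8/5) - (-1) = -1/5 kN·m
Superposition: M = Σ M_i = -3237/625 kN·m ≈ -5.179200 kN·m

M(8/5) = -3237/625 kN·m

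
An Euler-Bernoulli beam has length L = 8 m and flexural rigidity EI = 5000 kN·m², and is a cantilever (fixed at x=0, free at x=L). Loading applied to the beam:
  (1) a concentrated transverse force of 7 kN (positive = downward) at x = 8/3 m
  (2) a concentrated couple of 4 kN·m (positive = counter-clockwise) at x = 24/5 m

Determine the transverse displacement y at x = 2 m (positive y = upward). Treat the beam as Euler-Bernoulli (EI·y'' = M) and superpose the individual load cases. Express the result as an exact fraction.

y(2) = -1/250 m

Load 1 — point force P=7 kN at a=8/3 m (b=L-a=16/3):
  y_1 = -Px²(3a-x)/(6EI)  [x≤a] = -7·2²·(3·(8/3)-2)/(6·5000) = -7/1250 m
Load 2 — applied couple M₀=4 kN·m at a=24/5 m (b=L-a=16/5):
  y_2 = M₀x²/(2EI)  [x≤a] = 4·2²/(2·5000) = 1/625 m
Superposition: y = Σ y_i = -1/250 m ≈ -0.004000 m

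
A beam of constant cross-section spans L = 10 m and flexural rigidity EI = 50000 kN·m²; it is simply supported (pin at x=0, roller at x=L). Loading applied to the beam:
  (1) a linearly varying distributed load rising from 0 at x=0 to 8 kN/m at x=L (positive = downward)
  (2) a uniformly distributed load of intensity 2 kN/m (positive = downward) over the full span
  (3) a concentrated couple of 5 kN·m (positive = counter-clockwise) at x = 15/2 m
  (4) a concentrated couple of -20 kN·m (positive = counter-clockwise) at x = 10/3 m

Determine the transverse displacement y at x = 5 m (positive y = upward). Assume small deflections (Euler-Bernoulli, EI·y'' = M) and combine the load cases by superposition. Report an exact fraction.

y(5) = -1007/57600 m

Load 1 — triangular load w₀=8 kN/m (0→w₀ over full span):
  y_1 = -w₀x(7L⁴-10L²x²+3x⁴)/(360LEI) = -8·5·(7·10⁴-10·10²·5²+3·5⁴)/(360·10·50000) = -1/96 m
Load 2 — uniform load w=2 kN/m over full span:
  y_2 = -wx(L³-2Lx²+x³)/(24EI) = -2·5·(10³-2·10·5²+5³)/(24·50000) = -1/192 m
Load 3 — applied couple M₀=5 kN·m at a=15/2 m (b=L-a=5/2):
  y_3 = (M₀x³/(6L)+C₁x)/EI  [x≤a] with C₁=M₀(3b²-L²)/(6L)=-325/48 = (5·5³/(6·10)+(-325/48)·5)/50000 = -3/6400 m
Load 4 — applied couple M₀=-20 kN·m at a=10/3 m (b=L-a=20/3):
  y_4 = (M₀x³/(6L)-M₀(x-a)²/2+C₁x)/EI  [x>a] with C₁=M₀(3b²-L²)/(6L)=-100/9 = ((-20)·5³/(6·10)-(-20)·(5-(10/3))²/2+(-100/9)·5)/50000 = -1/720 m
Superposition: y = Σ y_i = -1007/57600 m ≈ -0.017483 m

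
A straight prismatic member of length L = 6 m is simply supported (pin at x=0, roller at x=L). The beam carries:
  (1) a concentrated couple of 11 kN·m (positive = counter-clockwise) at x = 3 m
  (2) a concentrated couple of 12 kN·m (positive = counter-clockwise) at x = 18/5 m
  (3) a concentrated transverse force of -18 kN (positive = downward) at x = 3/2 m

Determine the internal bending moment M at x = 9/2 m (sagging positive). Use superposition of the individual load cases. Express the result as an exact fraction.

M(9/2) = -25/2 kN·m

Load 1 — applied couple M₀=11 kN·m at a=3 m (b=L-a=3):
  M_1 = M₀x/L - M₀  [x>a] = 11·(9/2)/6 - 11 = -11/4 kN·m
Load 2 — applied couple M₀=12 kN·m at a=18/5 m (b=L-a=12/5):
  M_2 = M₀x/L - M₀  [x>a] = 12·(9/2)/6 - 12 = -3 kN·m
Load 3 — point force P=-18 kN at a=3/2 m (b=L-a=9/2):
  M_3 = Pa(L-x)/L  [x>a] = (-18)·(3/2)·(6-(9/2))/6 = -27/4 kN·m
Superposition: M = Σ M_i = -25/2 kN·m ≈ -12.500000 kN·m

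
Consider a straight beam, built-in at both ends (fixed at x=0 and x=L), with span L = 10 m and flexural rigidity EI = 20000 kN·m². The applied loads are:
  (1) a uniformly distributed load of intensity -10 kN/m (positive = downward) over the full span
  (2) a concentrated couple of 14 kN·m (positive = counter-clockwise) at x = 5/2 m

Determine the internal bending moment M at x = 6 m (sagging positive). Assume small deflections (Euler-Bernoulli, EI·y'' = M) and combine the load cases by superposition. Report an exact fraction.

Load 1 — uniform load w=-10 kN/m over full span:
  M_1 = wLx/2 - wL²/12 - wx²/2 = (-10)·10·6/2 - (-10)·10²/12 - (-10)·6²/2 = -110/3 kN·m
Load 2 — applied couple M₀=14 kN·m at a=5/2 m (b=L-a=15/2):
  M_2 = R_Ax - M_A - M₀  [x>a] with R_A=63/40, M_A=-21/8 = (63/40)·6 - (-21/8) - 14 = -77/40 kN·m
Superposition: M = Σ M_i = -4631/120 kN·m ≈ -38.591667 kN·m

M(6) = -4631/120 kN·m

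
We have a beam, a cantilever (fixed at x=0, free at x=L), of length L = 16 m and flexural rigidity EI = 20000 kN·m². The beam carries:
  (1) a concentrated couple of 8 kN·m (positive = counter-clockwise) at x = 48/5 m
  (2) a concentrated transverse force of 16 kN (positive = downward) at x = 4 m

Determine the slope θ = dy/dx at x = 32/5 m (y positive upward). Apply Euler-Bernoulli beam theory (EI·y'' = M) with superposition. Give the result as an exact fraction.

θ(32/5) = -12/3125 rad

Load 1 — applied couple M₀=8 kN·m at a=48/5 m (b=L-a=32/5):
  θ_1 = M₀x/EI  [x≤a] = 8·(32/5)/20000 = 8/3125 rad
Load 2 — point force P=16 kN at a=4 m (b=L-a=12):
  θ_2 = -Pa²/(2EI)  [x>a] = -16·4²/(2·20000) = -4/625 rad
Superposition: θ = Σ θ_i = -12/3125 rad ≈ -0.003840 rad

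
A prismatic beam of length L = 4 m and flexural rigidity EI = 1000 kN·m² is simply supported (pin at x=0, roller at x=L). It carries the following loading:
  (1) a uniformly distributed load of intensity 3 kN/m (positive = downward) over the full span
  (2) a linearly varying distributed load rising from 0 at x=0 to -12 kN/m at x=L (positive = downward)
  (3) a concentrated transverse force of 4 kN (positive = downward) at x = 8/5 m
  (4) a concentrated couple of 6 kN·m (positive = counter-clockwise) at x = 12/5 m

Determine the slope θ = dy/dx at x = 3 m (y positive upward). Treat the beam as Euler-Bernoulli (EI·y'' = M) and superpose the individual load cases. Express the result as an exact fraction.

Load 1 — uniform load w=3 kN/m over full span:
  θ_1 = -w(L³-6Lx²+4x³)/(24EI) = -3·(4³-6·4·3²+4·3³)/(24·1000) = 11/2000 rad
Load 2 — triangular load w₀=-12 kN/m (0→w₀ over full span):
  θ_2 = -w₀(7L⁴-30L²x²+15x⁴)/(360LEI) = -(-12)·(7·4⁴-30·4²·3²+15·3⁴)/(360·4·1000) = -1313/120000 rad
Load 3 — point force P=4 kN at a=8/5 m (b=L-a=12/5):
  θ_3 = -Pa(2L²-6Lx+3x²+a²)/(6LEI)  [x>a] = -4·(8/5)·(2·4²-6·4·3+3·3²+(8/5)²)/(6·4·1000) = 87/31250 rad
Load 4 — applied couple M₀=6 kN·m at a=12/5 m (b=L-a=8/5):
  θ_4 = (M₀x²/(2L)-M₀(x-a)+C₁)/EI  [x>a] with C₁=M₀(3b²-L²)/(6L)=-52/25 = (6·3²/(2·4)-6·(3-(12/5))+(-52/25))/1000 = 107/100000 rad
Superposition: θ = Σ θ_i = -4763/3000000 rad ≈ -0.001588 rad

θ(3) = -4763/3000000 rad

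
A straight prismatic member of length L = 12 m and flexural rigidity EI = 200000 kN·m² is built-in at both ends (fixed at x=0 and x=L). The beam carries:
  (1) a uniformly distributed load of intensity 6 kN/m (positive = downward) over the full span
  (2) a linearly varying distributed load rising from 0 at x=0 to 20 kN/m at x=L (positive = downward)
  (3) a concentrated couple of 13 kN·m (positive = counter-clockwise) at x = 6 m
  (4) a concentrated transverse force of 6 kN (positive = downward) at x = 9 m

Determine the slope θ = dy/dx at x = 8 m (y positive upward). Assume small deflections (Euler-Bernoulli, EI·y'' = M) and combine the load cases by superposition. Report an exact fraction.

θ(8) = 1499/1800000 rad

Load 1 — uniform load w=6 kN/m over full span:
  θ_1 = -wx(L-x)(L-2x)/(12EI) = -6·8·(12-8)·(12-2·8)/(12·200000) = 1/3125 rad
Load 2 — triangular load w₀=20 kN/m (0→w₀ over full span):
  θ_2 = -w₀(2x(L-x)(L-2x)(x+2L)+x²(L-x)²)/(120LEI) = -20·(2·8·(12-8)·(12-2·8)·(8+2·12)+8²·(12-8)²)/(120·12·200000) = 14/28125 rad
Load 3 — applied couple M₀=13 kN·m at a=6 m (b=L-a=6):
  θ_3 = (R_Ax²/2 - M_Ax - M₀(x-a))/EI  [x>a] with R_A=13/8, M_A=13/4 = ((13/8)·8²/2 - (13/4)·8 - 13·(8-6))/200000 = 0 rad
Load 4 — point force P=6 kN at a=9 m (b=L-a=3):
  θ_4 = -Pb²x(2aL-(3a+b)x)/(2L³EI)  [x≤a] = -6·3²·8·(2·9·12-(3·9+3)·8)/(2·12³·200000) = 3/200000 rad
Superposition: θ = Σ θ_i = 1499/1800000 rad ≈ 0.000833 rad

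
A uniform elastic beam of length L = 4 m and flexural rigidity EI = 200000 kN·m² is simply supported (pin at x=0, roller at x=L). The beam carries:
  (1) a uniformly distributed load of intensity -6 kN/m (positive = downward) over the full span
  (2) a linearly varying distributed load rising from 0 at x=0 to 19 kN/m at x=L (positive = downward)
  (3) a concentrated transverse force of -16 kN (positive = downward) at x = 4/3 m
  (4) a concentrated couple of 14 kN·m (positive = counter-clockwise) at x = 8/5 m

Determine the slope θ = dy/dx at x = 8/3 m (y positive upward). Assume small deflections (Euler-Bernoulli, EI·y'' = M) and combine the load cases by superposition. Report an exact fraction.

θ(8/3) = -566/18984375 rad

Load 1 — uniform load w=-6 kN/m over full span:
  θ_1 = -w(L³-6Lx²+4x³)/(24EI) = -(-6)·(4³-6·4·(8/3)²+4·(8/3)³)/(24·200000) = -13/337500 rad
Load 2 — triangular load w₀=19 kN/m (0→w₀ over full span):
  θ_2 = -w₀(7L⁴-30L²x²+15x⁴)/(360LEI) = -19·(7·4⁴-30·4²·(8/3)²+15·(8/3)⁴)/(360·4·200000) = 1729/30375000 rad
Load 3 — point force P=-16 kN at a=4/3 m (b=L-a=8/3):
  θ_3 = -Pa(2L²-6Lx+3x²+a²)/(6LEI)  [x>a] = -(-16)·(4/3)·(2·4²-6·4·(8/3)+3·(8/3)²+(4/3)²)/(6·4·200000) = -2/50625 rad
Load 4 — applied couple M₀=14 kN·m at a=8/5 m (b=L-a=12/5):
  θ_4 = (M₀x²/(2L)-M₀(x-a)+C₁)/EI  [x>a] with C₁=M₀(3b²-L²)/(6L)=56/75 = (14·(8/3)²/(2·4)-14·((8/3)-(8/5))+(56/75))/200000 = -49/5625000 rad
Superposition: θ = Σ θ_i = -566/18984375 rad ≈ -0.000030 rad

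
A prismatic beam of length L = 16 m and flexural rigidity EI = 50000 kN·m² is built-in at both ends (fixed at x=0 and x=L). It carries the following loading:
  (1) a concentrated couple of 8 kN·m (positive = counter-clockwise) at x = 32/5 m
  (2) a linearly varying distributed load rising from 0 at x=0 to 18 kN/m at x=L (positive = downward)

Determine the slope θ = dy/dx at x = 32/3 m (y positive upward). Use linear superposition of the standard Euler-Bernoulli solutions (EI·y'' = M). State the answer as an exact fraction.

Load 1 — applied couple M₀=8 kN·m at a=32/5 m (b=L-a=48/5):
  θ_1 = (R_Ax²/2 - M_Ax - M₀(x-a))/EI  [x>a] with R_A=18/25, M_A=24/25 = ((18/25)·(32/3)²/2 - (24/25)·(32/3) - 8·((32/3)-(32/5)))/50000 = -16/234375 rad
Load 2 — triangular load w₀=18 kN/m (0→w₀ over full span):
  θ_2 = -w₀(2x(L-x)(L-2x)(x+2L)+x²(L-x)²)/(120LEI) = -18·(2·(32/3)·(16-(32/3))·(16-2·(32/3))·((32/3)+2·16)+(32/3)²·(16-(32/3))²)/(120·16·50000) = 1792/421875 rad
Superposition: θ = Σ θ_i = 8816/2109375 rad ≈ 0.004179 rad

θ(32/3) = 8816/2109375 rad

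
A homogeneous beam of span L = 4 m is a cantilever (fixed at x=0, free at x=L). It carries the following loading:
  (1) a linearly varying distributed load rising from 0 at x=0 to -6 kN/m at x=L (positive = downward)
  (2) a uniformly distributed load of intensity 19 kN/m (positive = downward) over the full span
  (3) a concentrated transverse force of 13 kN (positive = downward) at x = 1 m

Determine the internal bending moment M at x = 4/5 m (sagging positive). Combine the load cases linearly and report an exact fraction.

M(4/5) = -9669/125 kN·m

Load 1 — triangular load w₀=-6 kN/m (0→w₀ over full span):
  M_1 = w₀Lx/2 - w₀L²/3 - w₀x³/(6L) = (-6)·4·(4/5)/2 - (-6)·4²/3 - (-6)·(4/5)³/(6·4) = 2816/125 kN·m
Load 2 — uniform load w=19 kN/m over full span:
  M_2 = -w(L-x)²/2 = -19·(4-(4/5))²/2 = -2432/25 kN·m
Load 3 — point force P=13 kN at a=1 m (b=L-a=3):
  M_3 = -P(a-x)  [x≤a] = -13·(1-(4/5)) = -13/5 kN·m
Superposition: M = Σ M_i = -9669/125 kN·m ≈ -77.352000 kN·m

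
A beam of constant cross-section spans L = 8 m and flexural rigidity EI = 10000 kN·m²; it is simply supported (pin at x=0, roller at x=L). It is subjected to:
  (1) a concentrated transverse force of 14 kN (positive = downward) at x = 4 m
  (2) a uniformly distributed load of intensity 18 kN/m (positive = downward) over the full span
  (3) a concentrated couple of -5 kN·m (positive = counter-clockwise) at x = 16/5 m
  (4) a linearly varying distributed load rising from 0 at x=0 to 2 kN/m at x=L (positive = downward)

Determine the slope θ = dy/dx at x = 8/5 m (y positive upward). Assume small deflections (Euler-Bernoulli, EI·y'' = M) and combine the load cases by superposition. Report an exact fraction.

Load 1 — point force P=14 kN at a=4 m (b=L-a=4):
  θ_1 = -Pb(L²-b²-3x²)/(6LEI)  [x≤a] = -14·4·(8²-4²-3·(8/5)²)/(6·8·10000) = -147/31250 rad
Load 2 — uniform load w=18 kN/m over full span:
  θ_2 = -w(L³-6Lx²+4x³)/(24EI) = -18·(8³-6·8·(8/5)²+4·(8/5)³)/(24·10000) = -2376/78125 rad
Load 3 — applied couple M₀=-5 kN·m at a=16/5 m (b=L-a=24/5):
  θ_3 = (M₀x²/(2L)+C₁)/EI  [x≤a] with C₁=M₀(3b²-L²)/(6L)=-8/15 = ((-5)·(8/5)²/(2·8)+(-8/15))/10000 = -1/7500 rad
Load 4 — triangular load w₀=2 kN/m (0→w₀ over full span):
  θ_4 = -w₀(7L⁴-30L²x²+15x⁴)/(360LEI) = -2·(7·8⁴-30·8²·(8/5)²+15·(8/5)⁴)/(360·8·10000) = -5824/3515625 rad
Superposition: θ = Σ θ_i = -519001/14062500 rad ≈ -0.036907 rad

θ(8/5) = -519001/14062500 rad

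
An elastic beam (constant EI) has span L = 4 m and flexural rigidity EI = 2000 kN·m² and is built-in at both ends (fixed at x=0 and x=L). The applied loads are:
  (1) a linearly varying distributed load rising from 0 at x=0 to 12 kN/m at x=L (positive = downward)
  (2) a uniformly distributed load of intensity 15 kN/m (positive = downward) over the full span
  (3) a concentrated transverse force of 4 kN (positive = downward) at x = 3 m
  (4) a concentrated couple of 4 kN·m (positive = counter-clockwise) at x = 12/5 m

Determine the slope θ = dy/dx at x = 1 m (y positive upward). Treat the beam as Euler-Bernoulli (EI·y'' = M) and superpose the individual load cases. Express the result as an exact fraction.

θ(1) = -4569/800000 rad

Load 1 — triangular load w₀=12 kN/m (0→w₀ over full span):
  θ_1 = -w₀(2x(L-x)(L-2x)(x+2L)+x²(L-x)²)/(120LEI) = -12·(2·1·(4-1)·(4-2·1)·(1+2·4)+1²·(4-1)²)/(120·4·2000) = -117/80000 rad
Load 2 — uniform load w=15 kN/m over full span:
  θ_2 = -wx(L-x)(L-2x)/(12EI) = -15·1·(4-1)·(4-2·1)/(12·2000) = -3/800 rad
Load 3 — point force P=4 kN at a=3 m (b=L-a=1):
  θ_3 = -Pb²x(2aL-(3a+b)x)/(2L³EI)  [x≤a] = -4·1²·1·(2·3·4-(3·3+1)·1)/(2·4³·2000) = -7/32000 rad
Load 4 — applied couple M₀=4 kN·m at a=12/5 m (b=L-a=8/5):
  θ_4 = (R_Ax²/2 - M_Ax)/EI  [x≤a] with R_A=36/25, M_A=32/25 = ((36/25)·1²/2 - (32/25)·1)/2000 = -7/25000 rad
Superposition: θ = Σ θ_i = -4569/800000 rad ≈ -0.005711 rad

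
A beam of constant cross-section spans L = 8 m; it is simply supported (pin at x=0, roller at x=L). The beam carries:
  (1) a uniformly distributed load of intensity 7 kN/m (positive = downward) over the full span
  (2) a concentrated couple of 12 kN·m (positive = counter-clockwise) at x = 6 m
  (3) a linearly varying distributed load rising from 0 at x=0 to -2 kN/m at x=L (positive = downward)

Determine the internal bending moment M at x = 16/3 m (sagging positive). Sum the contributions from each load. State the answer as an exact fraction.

M(16/3) = 4040/81 kN·m

Load 1 — uniform load w=7 kN/m over full span:
  M_1 = wx(L-x)/2 = 7·(16/3)·(8-(16/3))/2 = 448/9 kN·m
Load 2 — applied couple M₀=12 kN·m at a=6 m (b=L-a=2):
  M_2 = M₀x/L  [x≤a] = 12·(16/3)/8 = 8 kN·m
Load 3 — triangular load w₀=-2 kN/m (0→w₀ over full span):
  M_3 = w₀Lx/6 - w₀x³/(6L) = (-2)·8·(16/3)/6 - (-2)·(16/3)³/(6·8) = -640/81 kN·m
Superposition: M = Σ M_i = 4040/81 kN·m ≈ 49.876543 kN·m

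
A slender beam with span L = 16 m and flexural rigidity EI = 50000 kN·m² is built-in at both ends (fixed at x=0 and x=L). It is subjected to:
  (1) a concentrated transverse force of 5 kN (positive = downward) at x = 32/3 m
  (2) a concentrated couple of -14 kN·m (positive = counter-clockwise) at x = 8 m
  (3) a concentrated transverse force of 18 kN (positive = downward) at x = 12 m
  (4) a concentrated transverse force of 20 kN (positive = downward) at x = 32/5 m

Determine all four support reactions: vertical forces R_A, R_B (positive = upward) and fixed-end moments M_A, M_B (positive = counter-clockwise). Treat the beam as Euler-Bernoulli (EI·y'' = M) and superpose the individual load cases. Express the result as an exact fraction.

Load 1 — point force P=5 kN at a=32/3 m (b=L-a=16/3):
  R_A = Pb²(3a+b)/L³ = 5·(16/3)²·(3·(32/3)+(16/3))/16³ = 35/27 kN
  M_A = Pab²/L² = 5·(32/3)·(16/3)²/16² = 160/27 kN·m
  R_B = Pa²(a+3b)/L³ = 5·(32/3)²·((32/3)+3·(16/3))/16³ = 100/27 kN
  M_B = -Pa²b/L² = -5·(32/3)²·(16/3)/16² = -320/27 kN·m
Load 2 — applied couple M₀=-14 kN·m at a=8 m (b=L-a=8):
  R_A = 6M₀ab/L³ = 6·(-14)·8·8/16³ = -21/16 kN
  M_A = M₀b(2a-b)/L² = (-14)·8·(2·8-8)/16² = -7/2 kN·m
  R_B = -6M₀ab/L³ = -6·(-14)·8·8/16³ = 21/16 kN
  M_B = M₀a(2b-a)/L² = (-14)·8·(2·8-8)/16² = -7/2 kN·m
Load 3 — point force P=18 kN at a=12 m (b=L-a=4):
  R_A = Pb²(3a+b)/L³ = 18·4²·(3·12+4)/16³ = 45/16 kN
  M_A = Pab²/L² = 18·12·4²/16² = 27/2 kN·m
  R_B = Pa²(a+3b)/L³ = 18·12²·(12+3·4)/16³ = 243/16 kN
  M_B = -Pa²b/L² = -18·12²·4/16² = -81/2 kN·m
Load 4 — point force P=20 kN at a=32/5 m (b=L-a=48/5):
  R_A = Pb²(3a+b)/L³ = 20·(48/5)²·(3·(32/5)+(48/5))/16³ = 324/25 kN
  M_A = Pab²/L² = 20·(32/5)·(48/5)²/16² = 1152/25 kN·m
  R_B = Pa²(a+3b)/L³ = 20·(32/5)²·((32/5)+3·(48/5))/16³ = 176/25 kN
  M_B = -Pa²b/L² = -20·(32/5)²·(48/5)/16² = -768/25 kN·m
Superposition: R_A = 21271/1350 kN, M_A = 41854/675 kN·m, R_B = 36779/1350 kN, M_B = -58436/675 kN·m

R_A = 21271/1350 kN, M_A = 41854/675 kN·m, R_B = 36779/1350 kN, M_B = -58436/675 kN·m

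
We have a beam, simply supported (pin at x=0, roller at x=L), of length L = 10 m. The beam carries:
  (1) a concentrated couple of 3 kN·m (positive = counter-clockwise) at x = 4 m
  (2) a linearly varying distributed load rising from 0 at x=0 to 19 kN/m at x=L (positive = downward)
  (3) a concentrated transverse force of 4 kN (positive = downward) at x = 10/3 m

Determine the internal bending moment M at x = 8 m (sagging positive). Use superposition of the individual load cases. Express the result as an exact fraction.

Load 1 — applied couple M₀=3 kN·m at a=4 m (b=L-a=6):
  M_1 = M₀x/L - M₀  [x>a] = 3·8/10 - 3 = -3/5 kN·m
Load 2 — triangular load w₀=19 kN/m (0→w₀ over full span):
  M_2 = w₀Lx/6 - w₀x³/(6L) = 19·10·8/6 - 19·8³/(6·10) = 456/5 kN·m
Load 3 — point force P=4 kN at a=10/3 m (b=L-a=20/3):
  M_3 = Pa(L-x)/L  [x>a] = 4·(10/3)·(10-8)/10 = 8/3 kN·m
Superposition: M = Σ M_i = 1399/15 kN·m ≈ 93.266667 kN·m

M(8) = 1399/15 kN·m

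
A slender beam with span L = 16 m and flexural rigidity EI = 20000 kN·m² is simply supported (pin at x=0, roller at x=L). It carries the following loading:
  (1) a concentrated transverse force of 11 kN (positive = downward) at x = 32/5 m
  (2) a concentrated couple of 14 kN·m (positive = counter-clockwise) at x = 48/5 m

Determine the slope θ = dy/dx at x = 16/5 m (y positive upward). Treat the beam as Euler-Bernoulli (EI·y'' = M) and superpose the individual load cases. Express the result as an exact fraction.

Load 1 — point force P=11 kN at a=32/5 m (b=L-a=48/5):
  θ_1 = -Pb(L²-b²-3x²)/(6LEI)  [x≤a] = -11·(48/5)·(16²-(48/5)²-3·(16/5)²)/(6·16·20000) = -572/78125 rad
Load 2 — applied couple M₀=14 kN·m at a=48/5 m (b=L-a=32/5):
  θ_2 = (M₀x²/(2L)+C₁)/EI  [x≤a] with C₁=M₀(3b²-L²)/(6L)=-1456/75 = (14·(16/5)²/(2·16)+(-1456/75))/20000 = -7/9375 rad
Superposition: θ = Σ θ_i = -1891/234375 rad ≈ -0.008068 rad

θ(16/5) = -1891/234375 rad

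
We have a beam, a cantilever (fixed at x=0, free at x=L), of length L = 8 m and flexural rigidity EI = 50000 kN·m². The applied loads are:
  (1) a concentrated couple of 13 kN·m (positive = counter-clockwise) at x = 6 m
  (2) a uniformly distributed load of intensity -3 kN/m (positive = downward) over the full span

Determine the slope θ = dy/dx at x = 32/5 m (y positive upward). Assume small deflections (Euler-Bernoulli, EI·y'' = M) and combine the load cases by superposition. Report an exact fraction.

Load 1 — applied couple M₀=13 kN·m at a=6 m (b=L-a=2):
  θ_1 = M₀a/EI  [x>a] = 13·6/50000 = 39/25000 rad
Load 2 — uniform load w=-3 kN/m over full span:
  θ_2 = -wx(x²-3Lx+3L²)/(6EI) = -(-3)·(32/5)·((32/5)²-3·8·(32/5)+3·8²)/(6·50000) = 1984/390625 rad
Superposition: θ = Σ θ_i = 20747/3125000 rad ≈ 0.006639 rad

θ(32/5) = 20747/3125000 rad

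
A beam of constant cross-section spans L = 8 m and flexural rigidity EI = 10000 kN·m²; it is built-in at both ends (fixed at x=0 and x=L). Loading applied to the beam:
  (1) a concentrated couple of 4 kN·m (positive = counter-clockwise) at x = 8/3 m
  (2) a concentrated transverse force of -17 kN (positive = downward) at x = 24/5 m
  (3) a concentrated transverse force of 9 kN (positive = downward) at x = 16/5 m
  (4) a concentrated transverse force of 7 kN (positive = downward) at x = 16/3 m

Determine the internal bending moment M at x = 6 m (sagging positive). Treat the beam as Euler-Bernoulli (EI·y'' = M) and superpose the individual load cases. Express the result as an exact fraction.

M(6) = -3206/3375 kN·m

Load 1 — applied couple M₀=4 kN·m at a=8/3 m (b=L-a=16/3):
  M_1 = R_Ax - M_A - M₀  [x>a] with R_A=2/3, M_A=0 = (2/3)·6 - 0 - 4 = 0 kN·m
Load 2 — point force P=-17 kN at a=24/5 m (b=L-a=16/5):
  M_2 = Pa²(a+3b)(L-x)/L³ - Pa²b/L²  [x>a] = (-17)·(24/5)²·((24/5)+3·(16/5))·(8-6)/8³ - (-17)·(24/5)²·(16/5)/8² = -306/125 kN·m
Load 3 — point force P=9 kN at a=16/5 m (b=L-a=24/5):
  M_3 = Pa²(a+3b)(L-x)/L³ - Pa²b/L²  [x>a] = 9·(16/5)²·((16/5)+3·(24/5))·(8-6)/8³ - 9·(16/5)²·(24/5)/8² = -72/125 kN·m
Load 4 — point force P=7 kN at a=16/3 m (b=L-a=8/3):
  M_4 = Pa²(a+3b)(L-x)/L³ - Pa²b/L²  [x>a] = 7·(16/3)²·((16/3)+3·(8/3))·(8-6)/8³ - 7·(16/3)²·(8/3)/8² = 56/27 kN·m
Superposition: M = Σ M_i = -3206/3375 kN·m ≈ -0.949926 kN·m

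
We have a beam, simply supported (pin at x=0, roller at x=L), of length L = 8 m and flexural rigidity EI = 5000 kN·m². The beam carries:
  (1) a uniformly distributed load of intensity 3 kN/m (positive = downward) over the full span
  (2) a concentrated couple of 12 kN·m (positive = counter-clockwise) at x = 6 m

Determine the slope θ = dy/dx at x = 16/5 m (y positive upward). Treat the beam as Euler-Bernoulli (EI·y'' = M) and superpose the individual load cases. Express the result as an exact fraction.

θ(16/5) = -3033/625000 rad

Load 1 — uniform load w=3 kN/m over full span:
  θ_1 = -w(L³-6Lx²+4x³)/(24EI) = -3·(8³-6·8·(16/5)²+4·(16/5)³)/(24·5000) = -296/78125 rad
Load 2 — applied couple M₀=12 kN·m at a=6 m (b=L-a=2):
  θ_2 = (M₀x²/(2L)+C₁)/EI  [x≤a] with C₁=M₀(3b²-L²)/(6L)=-13 = (12·(16/5)²/(2·8)+(-13))/5000 = -133/125000 rad
Superposition: θ = Σ θ_i = -3033/625000 rad ≈ -0.004853 rad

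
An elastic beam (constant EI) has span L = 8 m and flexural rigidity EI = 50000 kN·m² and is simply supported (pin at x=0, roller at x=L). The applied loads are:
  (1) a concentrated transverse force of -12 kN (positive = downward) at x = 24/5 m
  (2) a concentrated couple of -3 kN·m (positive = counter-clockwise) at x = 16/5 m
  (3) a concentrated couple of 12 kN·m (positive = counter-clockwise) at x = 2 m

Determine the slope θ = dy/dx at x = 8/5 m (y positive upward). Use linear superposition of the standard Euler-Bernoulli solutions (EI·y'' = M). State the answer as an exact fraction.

θ(8/5) = 6123/6250000 rad

Load 1 — point force P=-12 kN at a=24/5 m (b=L-a=16/5):
  θ_1 = -Pb(L²-b²-3x²)/(6LEI)  [x≤a] = -(-12)·(16/5)·(8²-(16/5)²-3·(8/5)²)/(6·8·50000) = 288/390625 rad
Load 2 — applied couple M₀=-3 kN·m at a=16/5 m (b=L-a=24/5):
  θ_2 = (M₀x²/(2L)+C₁)/EI  [x≤a] with C₁=M₀(3b²-L²)/(6L)=-8/25 = ((-3)·(8/5)²/(2·8)+(-8/25))/50000 = -1/62500 rad
Load 3 — applied couple M₀=12 kN·m at a=2 m (b=L-a=6):
  θ_3 = (M₀x²/(2L)+C₁)/EI  [x≤a] with C₁=M₀(3b²-L²)/(6L)=11 = (12·(8/5)²/(2·8)+11)/50000 = 323/1250000 rad
Superposition: θ = Σ θ_i = 6123/6250000 rad ≈ 0.000980 rad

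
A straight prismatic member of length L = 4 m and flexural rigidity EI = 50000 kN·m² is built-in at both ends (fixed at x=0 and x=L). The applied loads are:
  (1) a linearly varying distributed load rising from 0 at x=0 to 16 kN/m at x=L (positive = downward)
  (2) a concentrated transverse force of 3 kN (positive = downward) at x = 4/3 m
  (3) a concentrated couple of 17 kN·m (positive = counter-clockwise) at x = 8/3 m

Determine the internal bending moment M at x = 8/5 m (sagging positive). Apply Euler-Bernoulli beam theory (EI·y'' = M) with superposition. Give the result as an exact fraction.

M(8/5) = 9533/1125 kN·m

Load 1 — triangular load w₀=16 kN/m (0→w₀ over full span):
  M_1 = 3w₀Lx/20 - w₀L²/30 - w₀x³/(6L) = 3·16·4·(8/5)/20 - 16·4²/30 - 16·(8/5)³/(6·4) = 512/125 kN·m
Load 2 — point force P=3 kN at a=4/3 m (b=L-a=8/3):
  M_2 = Pa²(a+3b)(L-x)/L³ - Pa²b/L²  [x>a] = 3·(4/3)²·((4/3)+3·(8/3))·(4-(8/5))/4³ - 3·(4/3)²·(8/3)/4² = 44/45 kN·m
Load 3 — applied couple M₀=17 kN·m at a=8/3 m (b=L-a=4/3):
  M_3 = R_Ax - M_A  [x≤a] with R_A=17/3, M_A=17/3 = (17/3)·(8/5) - (17/3) = 17/5 kN·m
Superposition: M = Σ M_i = 9533/1125 kN·m ≈ 8.473778 kN·m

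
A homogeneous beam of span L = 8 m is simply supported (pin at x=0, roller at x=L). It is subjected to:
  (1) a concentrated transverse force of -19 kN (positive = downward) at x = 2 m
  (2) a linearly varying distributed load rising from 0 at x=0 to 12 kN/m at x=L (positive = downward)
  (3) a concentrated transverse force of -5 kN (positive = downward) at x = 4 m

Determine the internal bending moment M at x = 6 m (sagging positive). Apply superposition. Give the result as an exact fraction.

M(6) = 55/2 kN·m

Load 1 — point force P=-19 kN at a=2 m (b=L-a=6):
  M_1 = Pa(L-x)/L  [x>a] = (-19)·2·(8-6)/8 = -19/2 kN·m
Load 2 — triangular load w₀=12 kN/m (0→w₀ over full span):
  M_2 = w₀Lx/6 - w₀x³/(6L) = 12·8·6/6 - 12·6³/(6·8) = 42 kN·m
Load 3 — point force P=-5 kN at a=4 m (b=L-a=4):
  M_3 = Pa(L-x)/L  [x>a] = (-5)·4·(8-6)/8 = -5 kN·m
Superposition: M = Σ M_i = 55/2 kN·m ≈ 27.500000 kN·m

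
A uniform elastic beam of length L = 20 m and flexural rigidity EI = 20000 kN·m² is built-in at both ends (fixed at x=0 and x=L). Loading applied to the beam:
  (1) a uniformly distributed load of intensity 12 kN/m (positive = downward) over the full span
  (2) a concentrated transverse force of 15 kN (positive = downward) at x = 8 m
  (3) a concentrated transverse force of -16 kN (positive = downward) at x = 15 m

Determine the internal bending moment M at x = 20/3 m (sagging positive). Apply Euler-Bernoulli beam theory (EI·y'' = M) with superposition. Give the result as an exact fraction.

M(20/3) = 2299/15 kN·m

Load 1 — uniform load w=12 kN/m over full span:
  M_1 = wLx/2 - wL²/12 - wx²/2 = 12·20·(20/3)/2 - 12·20²/12 - 12·(20/3)²/2 = 400/3 kN·m
Load 2 — point force P=15 kN at a=8 m (b=L-a=12):
  M_2 = Pb²(3a+b)x/L³ - Pab²/L²  [x≤a] = 15·12²·(3·8+12)·(20/3)/20³ - 15·8·12²/20² = 108/5 kN·m
Load 3 — point force P=-16 kN at a=15 m (b=L-a=5):
  M_3 = Pb²(3a+b)x/L³ - Pab²/L²  [x≤a] = (-16)·5²·(3·15+5)·(20/3)/20³ - (-16)·15·5²/20² = -5/3 kN·m
Superposition: M = Σ M_i = 2299/15 kN·m ≈ 153.266667 kN·m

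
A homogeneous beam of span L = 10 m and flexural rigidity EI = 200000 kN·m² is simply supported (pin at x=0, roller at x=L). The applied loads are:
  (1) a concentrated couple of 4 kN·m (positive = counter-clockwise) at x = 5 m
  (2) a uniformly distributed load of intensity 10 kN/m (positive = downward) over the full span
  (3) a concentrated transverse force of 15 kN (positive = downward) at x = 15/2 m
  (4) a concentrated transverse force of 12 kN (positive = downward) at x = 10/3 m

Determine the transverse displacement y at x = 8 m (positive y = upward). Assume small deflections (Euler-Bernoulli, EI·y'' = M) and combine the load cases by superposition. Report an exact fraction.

Load 1 — applied couple M₀=4 kN·m at a=5 m (b=L-a=5):
  y_1 = (M₀x³/(6L)-M₀(x-a)²/2+C₁x)/EI  [x>a] with C₁=M₀(3b²-L²)/(6L)=-5/3 = (4·8³/(6·10)-4·(8-5)²/2+(-5/3)·8)/200000 = 7/500000 m
Load 2 — uniform load w=10 kN/m over full span:
  y_2 = -wx(L³-2Lx²+x³)/(24EI) = -10·8·(10³-2·10·8²+8³)/(24·200000) = -29/7500 m
Load 3 — point force P=15 kN at a=15/2 m (b=L-a=5/2):
  y_3 = -Pa(L-x)(2Lx-a²-x²)/(6LEI)  [x>a] = -15·(15/2)·(10-8)·(2·10·8-(15/2)²-8²)/(6·10·200000) = -477/640000 m
Load 4 — point force P=12 kN at a=10/3 m (b=L-a=20/3):
  y_4 = -Pa(L-x)(2Lx-a²-x²)/(6LEI)  [x>a] = -12·(10/3)·(10-8)·(2·10·8-(10/3)²-8²)/(6·10·200000) = -191/337500 m
Superposition: y = Σ y_i = -2230807/432000000 m ≈ -0.005164 m

y(8) = -2230807/432000000 m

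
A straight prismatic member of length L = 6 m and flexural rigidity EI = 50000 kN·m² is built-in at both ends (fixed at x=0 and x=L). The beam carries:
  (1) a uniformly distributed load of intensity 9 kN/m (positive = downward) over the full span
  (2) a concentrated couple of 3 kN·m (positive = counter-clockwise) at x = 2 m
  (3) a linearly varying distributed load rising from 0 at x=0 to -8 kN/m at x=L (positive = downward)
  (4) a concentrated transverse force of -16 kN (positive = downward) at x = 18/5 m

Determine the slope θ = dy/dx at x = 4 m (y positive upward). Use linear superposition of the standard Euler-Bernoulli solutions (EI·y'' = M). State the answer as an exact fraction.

θ(4) = -313/28125000 rad

Load 1 — uniform load w=9 kN/m over full span:
  θ_1 = -wx(L-x)(L-2x)/(12EI) = -9·4·(6-4)·(6-2·4)/(12·50000) = 3/12500 rad
Load 2 — applied couple M₀=3 kN·m at a=2 m (b=L-a=4):
  θ_2 = (R_Ax²/2 - M_Ax - M₀(x-a))/EI  [x>a] with R_A=2/3, M_A=0 = ((2/3)·4²/2 - 0·4 - 3·(4-2))/50000 = -1/75000 rad
Load 3 — triangular load w₀=-8 kN/m (0→w₀ over full span):
  θ_3 = -w₀(2x(L-x)(L-2x)(x+2L)+x²(L-x)²)/(120LEI) = -(-8)·(2·4·(6-4)·(6-2·4)·(4+2·6)+4²·(6-4)²)/(120·6·50000) = -14/140625 rad
Load 4 — point force P=-16 kN at a=18/5 m (b=L-a=12/5):
  θ_4 = Pa²(L-x)(2bL-(3b+a)(L-x))/(2L³EI)  [x>a] = (-16)·(18/5)²·(6-4)·(2·(12/5)·6-(3·(12/5)+(18/5))·(6-4))/(2·6³·50000) = -54/390625 rad
Superposition: θ = Σ θ_i = -313/28125000 rad ≈ -0.000011 rad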